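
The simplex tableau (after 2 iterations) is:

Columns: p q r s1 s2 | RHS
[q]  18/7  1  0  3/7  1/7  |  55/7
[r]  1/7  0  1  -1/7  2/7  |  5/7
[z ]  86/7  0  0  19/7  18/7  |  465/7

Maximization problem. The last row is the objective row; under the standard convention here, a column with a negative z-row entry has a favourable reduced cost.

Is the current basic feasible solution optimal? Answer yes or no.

yes

No objective-row coefficient is strictly negative, so no entering variable exists; the tableau is optimal.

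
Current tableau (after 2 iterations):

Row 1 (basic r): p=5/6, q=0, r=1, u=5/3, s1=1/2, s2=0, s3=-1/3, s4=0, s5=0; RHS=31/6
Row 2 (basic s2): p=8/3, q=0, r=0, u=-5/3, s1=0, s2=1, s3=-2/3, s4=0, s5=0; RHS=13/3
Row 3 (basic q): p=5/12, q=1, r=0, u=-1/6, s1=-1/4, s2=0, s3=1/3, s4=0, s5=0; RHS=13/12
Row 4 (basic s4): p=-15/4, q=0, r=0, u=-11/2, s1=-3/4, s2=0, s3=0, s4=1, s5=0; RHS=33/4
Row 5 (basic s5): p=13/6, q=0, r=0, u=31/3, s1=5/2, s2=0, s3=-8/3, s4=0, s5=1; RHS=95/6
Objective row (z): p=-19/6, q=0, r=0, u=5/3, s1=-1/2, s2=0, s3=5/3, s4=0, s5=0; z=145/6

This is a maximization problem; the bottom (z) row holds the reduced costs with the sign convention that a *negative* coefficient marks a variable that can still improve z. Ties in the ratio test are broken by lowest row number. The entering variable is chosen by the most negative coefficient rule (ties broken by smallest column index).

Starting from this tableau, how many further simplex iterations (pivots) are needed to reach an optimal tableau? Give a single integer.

pivot: p in, s2 out → z = 469/16
pivot: s1 in, s5 out → z = 1271/40
No improving column remains; optimal.

2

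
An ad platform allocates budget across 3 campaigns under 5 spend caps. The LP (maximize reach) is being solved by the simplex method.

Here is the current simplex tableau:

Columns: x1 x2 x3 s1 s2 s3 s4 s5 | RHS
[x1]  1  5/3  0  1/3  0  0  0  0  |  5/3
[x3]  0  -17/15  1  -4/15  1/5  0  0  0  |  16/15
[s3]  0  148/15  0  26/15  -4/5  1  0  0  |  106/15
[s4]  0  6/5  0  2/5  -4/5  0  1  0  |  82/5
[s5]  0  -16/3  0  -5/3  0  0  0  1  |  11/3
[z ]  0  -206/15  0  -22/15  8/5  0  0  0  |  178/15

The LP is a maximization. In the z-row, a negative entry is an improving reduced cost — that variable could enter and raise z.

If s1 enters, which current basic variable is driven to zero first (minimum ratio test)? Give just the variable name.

Ratios: row 1 (x1): (5/3)/(1/3) = 5; row 2 (x3): entry -4/15 ≤ 0, skip; row 3 (s3): (106/15)/(26/15) = 53/13; row 4 (s4): (82/5)/(2/5) = 41; row 5 (s5): entry -5/3 ≤ 0, skip.
Minimum ratio 53/13 is in the s3 row, so s3 leaves.

s3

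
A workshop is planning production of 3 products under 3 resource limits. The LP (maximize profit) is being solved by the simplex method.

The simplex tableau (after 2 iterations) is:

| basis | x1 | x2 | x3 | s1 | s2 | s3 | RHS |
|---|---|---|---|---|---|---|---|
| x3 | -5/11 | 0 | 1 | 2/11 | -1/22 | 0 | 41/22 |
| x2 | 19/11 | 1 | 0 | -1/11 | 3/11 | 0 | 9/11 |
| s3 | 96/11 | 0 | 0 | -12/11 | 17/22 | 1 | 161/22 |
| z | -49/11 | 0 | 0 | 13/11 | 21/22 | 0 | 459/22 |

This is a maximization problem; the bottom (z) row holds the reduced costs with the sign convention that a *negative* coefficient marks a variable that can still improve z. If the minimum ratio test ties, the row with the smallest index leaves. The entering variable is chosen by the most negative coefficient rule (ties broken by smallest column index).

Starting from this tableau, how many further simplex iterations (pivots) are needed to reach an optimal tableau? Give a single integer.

1

pivot: x1 in, x2 out → z = 873/38
No improving column remains; optimal.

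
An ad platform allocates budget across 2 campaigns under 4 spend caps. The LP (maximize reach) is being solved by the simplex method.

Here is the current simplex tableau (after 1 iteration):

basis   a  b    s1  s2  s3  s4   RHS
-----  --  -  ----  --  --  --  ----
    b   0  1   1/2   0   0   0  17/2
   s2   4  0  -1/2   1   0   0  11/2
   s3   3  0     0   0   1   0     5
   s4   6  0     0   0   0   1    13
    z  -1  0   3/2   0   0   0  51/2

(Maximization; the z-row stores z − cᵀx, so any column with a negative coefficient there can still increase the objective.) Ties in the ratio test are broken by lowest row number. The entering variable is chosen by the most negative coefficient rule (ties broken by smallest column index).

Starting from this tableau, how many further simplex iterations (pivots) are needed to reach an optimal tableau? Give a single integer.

pivot: a in, s2 out → z = 215/8
No improving column remains; optimal.

1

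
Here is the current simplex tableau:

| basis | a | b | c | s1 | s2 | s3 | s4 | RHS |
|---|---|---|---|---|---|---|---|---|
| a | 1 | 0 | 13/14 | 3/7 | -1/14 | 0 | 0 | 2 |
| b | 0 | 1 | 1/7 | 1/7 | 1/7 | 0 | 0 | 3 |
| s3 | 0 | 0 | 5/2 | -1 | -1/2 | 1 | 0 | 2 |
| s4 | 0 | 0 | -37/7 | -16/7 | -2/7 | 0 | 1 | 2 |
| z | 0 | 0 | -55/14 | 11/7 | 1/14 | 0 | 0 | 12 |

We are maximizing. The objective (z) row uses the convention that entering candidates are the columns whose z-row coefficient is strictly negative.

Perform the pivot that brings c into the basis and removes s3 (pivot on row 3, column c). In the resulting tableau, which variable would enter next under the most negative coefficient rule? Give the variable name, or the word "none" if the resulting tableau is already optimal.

s2

Pivot element 5/2. New z-row = old z-row − (-55/14)·(row 3/(5/2)).
Updated z-row coefficients: a: 0, b: 0, c: 0, s1: 0, s2: -5/7, s3: 11/7, s4: 0.
The most negative is -5/7 in column s2, so s2 would enter next.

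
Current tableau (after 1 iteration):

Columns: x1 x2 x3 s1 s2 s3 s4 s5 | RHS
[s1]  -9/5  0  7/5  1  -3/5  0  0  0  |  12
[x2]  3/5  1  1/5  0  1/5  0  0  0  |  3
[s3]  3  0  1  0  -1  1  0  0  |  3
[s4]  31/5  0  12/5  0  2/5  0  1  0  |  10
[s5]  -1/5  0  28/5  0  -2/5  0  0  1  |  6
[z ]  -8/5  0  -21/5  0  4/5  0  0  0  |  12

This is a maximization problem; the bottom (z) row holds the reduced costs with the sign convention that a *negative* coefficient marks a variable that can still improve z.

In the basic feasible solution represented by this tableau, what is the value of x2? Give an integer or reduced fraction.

x2 is basic (row 2); its value is the RHS of that row: 3.

3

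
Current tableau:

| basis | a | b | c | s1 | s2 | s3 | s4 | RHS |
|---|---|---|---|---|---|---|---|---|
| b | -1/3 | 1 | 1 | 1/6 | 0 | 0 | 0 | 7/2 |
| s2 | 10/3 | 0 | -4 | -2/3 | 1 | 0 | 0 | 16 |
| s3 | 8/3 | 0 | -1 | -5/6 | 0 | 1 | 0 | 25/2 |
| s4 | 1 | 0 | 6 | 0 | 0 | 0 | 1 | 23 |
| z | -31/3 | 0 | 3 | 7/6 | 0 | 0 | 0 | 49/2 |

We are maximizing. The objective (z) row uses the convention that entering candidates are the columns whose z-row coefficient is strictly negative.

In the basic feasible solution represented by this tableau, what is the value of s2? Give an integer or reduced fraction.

16

s2 is basic (row 2); its value is the RHS of that row: 16.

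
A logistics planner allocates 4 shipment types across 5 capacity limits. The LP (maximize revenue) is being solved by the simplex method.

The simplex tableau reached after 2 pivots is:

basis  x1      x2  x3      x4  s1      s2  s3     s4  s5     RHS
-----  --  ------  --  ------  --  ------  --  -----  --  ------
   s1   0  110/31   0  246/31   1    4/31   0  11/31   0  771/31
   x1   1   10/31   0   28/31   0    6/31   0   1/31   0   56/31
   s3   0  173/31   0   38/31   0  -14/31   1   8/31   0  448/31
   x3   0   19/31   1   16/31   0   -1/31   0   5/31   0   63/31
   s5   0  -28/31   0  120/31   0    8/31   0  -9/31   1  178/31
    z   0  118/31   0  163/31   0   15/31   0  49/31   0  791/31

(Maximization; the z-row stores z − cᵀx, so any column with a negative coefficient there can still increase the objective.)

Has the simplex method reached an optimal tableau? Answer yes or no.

yes

No objective-row coefficient is strictly negative, so no entering variable exists; the tableau is optimal.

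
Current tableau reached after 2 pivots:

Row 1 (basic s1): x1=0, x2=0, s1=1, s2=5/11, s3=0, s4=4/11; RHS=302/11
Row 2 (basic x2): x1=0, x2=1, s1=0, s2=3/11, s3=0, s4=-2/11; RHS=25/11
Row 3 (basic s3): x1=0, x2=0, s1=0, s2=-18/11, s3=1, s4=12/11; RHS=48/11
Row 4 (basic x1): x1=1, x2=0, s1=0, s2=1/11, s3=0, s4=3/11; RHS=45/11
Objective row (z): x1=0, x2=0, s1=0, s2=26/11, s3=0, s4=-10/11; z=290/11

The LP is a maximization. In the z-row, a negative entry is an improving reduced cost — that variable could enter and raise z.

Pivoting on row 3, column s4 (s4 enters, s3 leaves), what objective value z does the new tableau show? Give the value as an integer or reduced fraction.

30

Minimum ratio for s4: (48/11)/(12/11) = 4.
z changes by −(z-row coeff of s4)·ratio = −(-10/11)·4 = 40/11.
New z = 290/11 + (40/11) = 30.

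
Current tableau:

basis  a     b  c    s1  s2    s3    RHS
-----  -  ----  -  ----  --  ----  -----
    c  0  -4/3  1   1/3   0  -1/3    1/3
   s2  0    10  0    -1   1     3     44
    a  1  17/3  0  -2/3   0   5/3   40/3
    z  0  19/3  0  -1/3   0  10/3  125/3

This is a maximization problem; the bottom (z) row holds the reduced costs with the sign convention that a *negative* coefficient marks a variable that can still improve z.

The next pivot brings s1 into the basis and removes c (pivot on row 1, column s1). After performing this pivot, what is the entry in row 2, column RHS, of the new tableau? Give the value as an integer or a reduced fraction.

45

Pivot element is row 1, column s1: 1/3.
Normalize row 1: new (row 1, RHS) = (1/3)/(1/3) = 1.
row 2 ← row 2 − (-1)·(new row 1): 44 − (-1)·1 = 45.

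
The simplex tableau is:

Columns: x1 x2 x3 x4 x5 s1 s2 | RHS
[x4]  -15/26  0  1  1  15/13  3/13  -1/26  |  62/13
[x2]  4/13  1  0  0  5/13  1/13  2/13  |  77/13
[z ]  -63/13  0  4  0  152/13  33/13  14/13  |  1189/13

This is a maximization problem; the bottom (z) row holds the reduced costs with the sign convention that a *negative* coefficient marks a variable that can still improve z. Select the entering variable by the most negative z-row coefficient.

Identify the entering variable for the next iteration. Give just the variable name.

Objective-row coefficients: x1: -63/13, x2: 0, x3: 4, x4: 0, x5: 152/13, s1: 33/13, s2: 14/13.
The most negative is -63/13 in column x1, so x1 enters.

x1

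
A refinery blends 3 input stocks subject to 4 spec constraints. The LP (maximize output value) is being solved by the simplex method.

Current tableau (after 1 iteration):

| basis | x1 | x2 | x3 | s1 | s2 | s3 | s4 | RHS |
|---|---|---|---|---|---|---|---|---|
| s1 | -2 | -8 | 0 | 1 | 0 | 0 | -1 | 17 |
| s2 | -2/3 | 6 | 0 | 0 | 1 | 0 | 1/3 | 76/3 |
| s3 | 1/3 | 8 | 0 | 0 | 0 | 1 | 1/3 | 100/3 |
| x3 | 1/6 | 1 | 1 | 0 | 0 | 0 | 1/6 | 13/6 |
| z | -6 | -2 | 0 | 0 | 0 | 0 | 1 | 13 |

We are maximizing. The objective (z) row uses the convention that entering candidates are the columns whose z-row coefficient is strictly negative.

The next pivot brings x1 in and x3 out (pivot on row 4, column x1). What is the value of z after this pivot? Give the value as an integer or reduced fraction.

Minimum ratio for x1: (13/6)/(1/6) = 13.
z changes by −(z-row coeff of x1)·ratio = −(-6)·13 = 78.
New z = 13 + 78 = 91.

91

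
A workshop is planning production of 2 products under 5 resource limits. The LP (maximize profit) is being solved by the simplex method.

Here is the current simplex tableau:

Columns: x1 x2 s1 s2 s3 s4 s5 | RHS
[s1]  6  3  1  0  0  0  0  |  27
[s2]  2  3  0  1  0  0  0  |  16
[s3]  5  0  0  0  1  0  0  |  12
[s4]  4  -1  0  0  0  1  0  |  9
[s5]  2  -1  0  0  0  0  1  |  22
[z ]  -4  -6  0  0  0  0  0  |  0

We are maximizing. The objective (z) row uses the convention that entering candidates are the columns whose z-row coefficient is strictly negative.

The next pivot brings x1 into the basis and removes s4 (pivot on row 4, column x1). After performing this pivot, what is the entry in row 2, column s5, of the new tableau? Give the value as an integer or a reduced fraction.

Pivot element is row 4, column x1: 4.
Normalize row 4: new (row 4, s5) = 0/4 = 0.
row 2 ← row 2 − 2·(new row 4): 0 − 2·0 = 0.

0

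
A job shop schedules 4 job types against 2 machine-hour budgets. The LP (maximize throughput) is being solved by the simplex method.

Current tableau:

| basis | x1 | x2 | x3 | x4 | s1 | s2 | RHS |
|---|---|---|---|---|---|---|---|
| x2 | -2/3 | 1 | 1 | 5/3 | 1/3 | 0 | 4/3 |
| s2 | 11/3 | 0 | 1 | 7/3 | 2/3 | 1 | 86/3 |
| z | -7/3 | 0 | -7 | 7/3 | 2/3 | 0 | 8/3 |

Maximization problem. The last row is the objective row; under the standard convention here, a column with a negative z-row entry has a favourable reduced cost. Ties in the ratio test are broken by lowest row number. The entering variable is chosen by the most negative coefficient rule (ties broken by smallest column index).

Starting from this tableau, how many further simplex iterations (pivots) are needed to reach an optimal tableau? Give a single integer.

pivot: x3 in, x2 out → z = 12
pivot: x1 in, s2 out → z = 730/13
No improving column remains; optimal.

2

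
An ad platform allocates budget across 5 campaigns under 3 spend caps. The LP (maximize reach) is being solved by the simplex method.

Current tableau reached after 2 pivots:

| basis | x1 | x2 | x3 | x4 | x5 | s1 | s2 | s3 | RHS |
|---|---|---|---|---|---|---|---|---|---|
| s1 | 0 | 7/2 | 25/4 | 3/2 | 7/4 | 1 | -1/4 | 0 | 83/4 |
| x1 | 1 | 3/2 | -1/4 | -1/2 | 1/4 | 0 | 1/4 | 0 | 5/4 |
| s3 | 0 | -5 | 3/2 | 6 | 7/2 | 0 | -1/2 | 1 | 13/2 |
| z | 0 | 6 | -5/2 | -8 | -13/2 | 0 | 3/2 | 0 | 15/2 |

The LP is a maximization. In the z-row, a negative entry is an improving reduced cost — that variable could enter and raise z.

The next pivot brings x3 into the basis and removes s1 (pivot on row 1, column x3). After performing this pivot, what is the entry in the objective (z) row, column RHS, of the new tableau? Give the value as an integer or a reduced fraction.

79/5

Pivot element is row 1, column x3: 25/4.
Normalize row 1: new (row 1, RHS) = (83/4)/(25/4) = 83/25.
z-row ← z-row − (-5/2)·(new row 1): 15/2 − (-5/2)·(83/25) = 79/5.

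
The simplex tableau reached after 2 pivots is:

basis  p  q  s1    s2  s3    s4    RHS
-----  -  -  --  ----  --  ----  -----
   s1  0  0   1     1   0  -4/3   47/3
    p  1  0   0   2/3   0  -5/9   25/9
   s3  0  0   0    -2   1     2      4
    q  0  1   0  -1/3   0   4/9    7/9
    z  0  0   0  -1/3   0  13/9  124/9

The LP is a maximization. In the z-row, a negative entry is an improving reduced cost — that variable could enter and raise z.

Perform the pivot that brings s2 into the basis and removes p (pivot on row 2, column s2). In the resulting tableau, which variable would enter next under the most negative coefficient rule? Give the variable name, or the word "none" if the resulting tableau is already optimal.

Pivot element 2/3. New z-row = old z-row − (-1/3)·(row 2/(2/3)).
Updated z-row coefficients: p: 1/2, q: 0, s1: 0, s2: 0, s3: 0, s4: 7/6.
No coefficient is strictly negative; the tableau after this pivot is optimal.

none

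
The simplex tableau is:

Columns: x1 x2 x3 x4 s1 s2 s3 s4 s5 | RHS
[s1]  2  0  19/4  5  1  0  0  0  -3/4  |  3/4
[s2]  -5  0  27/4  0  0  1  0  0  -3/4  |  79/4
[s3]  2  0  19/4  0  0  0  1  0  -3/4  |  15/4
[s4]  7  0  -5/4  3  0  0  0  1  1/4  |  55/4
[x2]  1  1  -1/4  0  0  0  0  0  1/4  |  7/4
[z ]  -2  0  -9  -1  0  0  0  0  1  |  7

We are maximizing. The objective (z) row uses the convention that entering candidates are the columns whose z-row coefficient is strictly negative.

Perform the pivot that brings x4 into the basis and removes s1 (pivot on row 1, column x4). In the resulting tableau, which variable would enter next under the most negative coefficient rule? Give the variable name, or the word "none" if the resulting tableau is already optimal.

Pivot element 5. New z-row = old z-row − (-1)·(row 1/5).
Updated z-row coefficients: x1: -8/5, x2: 0, x3: -161/20, x4: 0, s1: 1/5, s2: 0, s3: 0, s4: 0, s5: 17/20.
The most negative is -161/20 in column x3, so x3 would enter next.

x3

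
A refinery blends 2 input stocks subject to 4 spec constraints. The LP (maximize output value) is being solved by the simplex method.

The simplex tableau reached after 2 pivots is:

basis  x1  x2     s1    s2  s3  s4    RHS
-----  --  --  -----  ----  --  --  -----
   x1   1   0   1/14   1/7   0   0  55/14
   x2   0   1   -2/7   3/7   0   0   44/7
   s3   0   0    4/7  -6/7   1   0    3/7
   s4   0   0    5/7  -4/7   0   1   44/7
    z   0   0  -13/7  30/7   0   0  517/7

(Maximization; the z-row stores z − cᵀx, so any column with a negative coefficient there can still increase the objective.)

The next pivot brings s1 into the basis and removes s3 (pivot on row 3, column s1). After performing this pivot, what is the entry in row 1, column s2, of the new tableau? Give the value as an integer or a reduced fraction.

1/4

Pivot element is row 3, column s1: 4/7.
Normalize row 3: new (row 3, s2) = (-6/7)/(4/7) = -3/2.
row 1 ← row 1 − (1/14)·(new row 3): 1/7 − (1/14)·(-3/2) = 1/4.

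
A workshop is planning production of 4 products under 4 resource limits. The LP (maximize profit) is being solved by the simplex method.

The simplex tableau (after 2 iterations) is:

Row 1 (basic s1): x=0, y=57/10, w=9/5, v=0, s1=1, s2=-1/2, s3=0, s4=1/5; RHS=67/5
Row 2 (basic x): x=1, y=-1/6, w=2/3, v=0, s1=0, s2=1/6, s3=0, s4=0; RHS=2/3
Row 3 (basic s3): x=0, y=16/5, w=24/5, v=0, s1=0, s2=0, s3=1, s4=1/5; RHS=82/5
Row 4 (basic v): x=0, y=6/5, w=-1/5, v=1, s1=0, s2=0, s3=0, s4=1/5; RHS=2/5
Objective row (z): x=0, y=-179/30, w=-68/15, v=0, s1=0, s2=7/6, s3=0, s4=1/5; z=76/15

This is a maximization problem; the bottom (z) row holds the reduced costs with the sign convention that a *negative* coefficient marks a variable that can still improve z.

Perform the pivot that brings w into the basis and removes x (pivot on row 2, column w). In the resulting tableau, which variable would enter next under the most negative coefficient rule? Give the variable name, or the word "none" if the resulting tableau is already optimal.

y

Pivot element 2/3. New z-row = old z-row − (-68/15)·(row 2/(2/3)).
Updated z-row coefficients: x: 34/5, y: -71/10, w: 0, v: 0, s1: 0, s2: 23/10, s3: 0, s4: 1/5.
The most negative is -71/10 in column y, so y would enter next.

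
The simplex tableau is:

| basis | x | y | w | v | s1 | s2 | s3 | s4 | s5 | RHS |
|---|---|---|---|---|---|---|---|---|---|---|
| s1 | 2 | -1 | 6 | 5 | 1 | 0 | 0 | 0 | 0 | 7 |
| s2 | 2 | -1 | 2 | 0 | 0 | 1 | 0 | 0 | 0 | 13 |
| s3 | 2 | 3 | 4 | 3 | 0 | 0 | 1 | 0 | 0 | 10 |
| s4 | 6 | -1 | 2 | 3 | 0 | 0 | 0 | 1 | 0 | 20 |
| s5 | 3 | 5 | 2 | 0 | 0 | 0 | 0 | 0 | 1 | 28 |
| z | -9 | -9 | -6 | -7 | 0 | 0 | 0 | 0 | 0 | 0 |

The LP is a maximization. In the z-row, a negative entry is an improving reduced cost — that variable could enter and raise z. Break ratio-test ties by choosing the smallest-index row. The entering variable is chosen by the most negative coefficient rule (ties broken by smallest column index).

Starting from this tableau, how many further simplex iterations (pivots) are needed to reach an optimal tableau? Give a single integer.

pivot: x in, s4 out → z = 30
pivot: y in, s3 out → z = 81/2
No improving column remains; optimal.

2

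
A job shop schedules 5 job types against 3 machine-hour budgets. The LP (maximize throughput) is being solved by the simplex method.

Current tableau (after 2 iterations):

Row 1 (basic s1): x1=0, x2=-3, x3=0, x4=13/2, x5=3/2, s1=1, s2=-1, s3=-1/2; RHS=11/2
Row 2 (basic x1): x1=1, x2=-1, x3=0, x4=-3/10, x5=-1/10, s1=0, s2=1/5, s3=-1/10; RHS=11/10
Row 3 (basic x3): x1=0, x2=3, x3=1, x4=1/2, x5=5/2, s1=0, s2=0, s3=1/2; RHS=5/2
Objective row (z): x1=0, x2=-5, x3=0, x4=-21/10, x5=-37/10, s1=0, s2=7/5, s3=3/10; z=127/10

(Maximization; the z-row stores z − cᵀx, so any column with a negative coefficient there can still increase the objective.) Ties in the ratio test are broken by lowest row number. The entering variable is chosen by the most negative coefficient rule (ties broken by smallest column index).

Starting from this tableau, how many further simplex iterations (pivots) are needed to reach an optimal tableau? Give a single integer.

2

pivot: x2 in, x3 out → z = 253/15
pivot: x4 in, s1 out → z = 641/35
No improving column remains; optimal.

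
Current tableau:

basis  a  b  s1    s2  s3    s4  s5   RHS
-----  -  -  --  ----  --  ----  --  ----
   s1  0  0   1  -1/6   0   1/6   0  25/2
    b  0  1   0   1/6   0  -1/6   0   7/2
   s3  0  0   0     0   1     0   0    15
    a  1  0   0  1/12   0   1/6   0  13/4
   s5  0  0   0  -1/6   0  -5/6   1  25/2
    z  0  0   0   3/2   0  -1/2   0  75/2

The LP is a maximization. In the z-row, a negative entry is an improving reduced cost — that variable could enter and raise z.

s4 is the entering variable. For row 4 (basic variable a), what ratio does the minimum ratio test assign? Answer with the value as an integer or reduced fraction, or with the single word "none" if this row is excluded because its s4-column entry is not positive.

Ratio = RHS / (s4 entry) = (13/4) / (1/6) = 39/2.

39/2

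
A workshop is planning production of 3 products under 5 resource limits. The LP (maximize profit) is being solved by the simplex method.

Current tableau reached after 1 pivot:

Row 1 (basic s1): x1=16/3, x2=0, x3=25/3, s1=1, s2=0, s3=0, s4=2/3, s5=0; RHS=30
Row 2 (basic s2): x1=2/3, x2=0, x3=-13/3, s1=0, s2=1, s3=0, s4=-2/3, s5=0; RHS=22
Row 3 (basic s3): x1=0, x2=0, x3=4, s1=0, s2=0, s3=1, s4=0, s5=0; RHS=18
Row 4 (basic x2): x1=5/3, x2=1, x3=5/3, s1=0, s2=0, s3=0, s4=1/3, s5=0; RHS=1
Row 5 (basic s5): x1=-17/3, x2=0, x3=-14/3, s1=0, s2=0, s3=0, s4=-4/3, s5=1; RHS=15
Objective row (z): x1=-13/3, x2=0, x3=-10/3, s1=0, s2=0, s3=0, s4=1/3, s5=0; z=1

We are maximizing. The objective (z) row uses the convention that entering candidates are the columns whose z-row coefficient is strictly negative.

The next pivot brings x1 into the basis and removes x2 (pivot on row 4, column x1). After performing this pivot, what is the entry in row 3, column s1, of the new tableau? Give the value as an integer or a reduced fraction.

Pivot element is row 4, column x1: 5/3.
Normalize row 4: new (row 4, s1) = 0/(5/3) = 0.
row 3 ← row 3 − 0·(new row 4): 0 − 0·0 = 0.

0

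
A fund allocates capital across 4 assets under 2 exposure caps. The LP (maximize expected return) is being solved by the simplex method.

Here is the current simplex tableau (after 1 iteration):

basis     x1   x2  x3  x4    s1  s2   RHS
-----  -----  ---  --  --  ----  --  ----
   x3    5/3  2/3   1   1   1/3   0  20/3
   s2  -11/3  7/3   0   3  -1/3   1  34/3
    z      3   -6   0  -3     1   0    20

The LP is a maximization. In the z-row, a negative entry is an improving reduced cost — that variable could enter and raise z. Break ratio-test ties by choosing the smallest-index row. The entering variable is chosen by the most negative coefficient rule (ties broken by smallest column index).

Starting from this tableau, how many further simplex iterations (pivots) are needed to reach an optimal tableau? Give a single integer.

pivot: x2 in, s2 out → z = 344/7
pivot: x1 in, x3 out → z = 1088/19
No improving column remains; optimal.

2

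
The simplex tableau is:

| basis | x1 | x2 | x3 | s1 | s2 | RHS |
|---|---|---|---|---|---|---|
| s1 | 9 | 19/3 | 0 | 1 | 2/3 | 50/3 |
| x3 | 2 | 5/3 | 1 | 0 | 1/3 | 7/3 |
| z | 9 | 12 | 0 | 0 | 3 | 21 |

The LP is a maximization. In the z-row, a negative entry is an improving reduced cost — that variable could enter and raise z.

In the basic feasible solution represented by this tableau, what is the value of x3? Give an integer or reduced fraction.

7/3

x3 is basic (row 2); its value is the RHS of that row: 7/3.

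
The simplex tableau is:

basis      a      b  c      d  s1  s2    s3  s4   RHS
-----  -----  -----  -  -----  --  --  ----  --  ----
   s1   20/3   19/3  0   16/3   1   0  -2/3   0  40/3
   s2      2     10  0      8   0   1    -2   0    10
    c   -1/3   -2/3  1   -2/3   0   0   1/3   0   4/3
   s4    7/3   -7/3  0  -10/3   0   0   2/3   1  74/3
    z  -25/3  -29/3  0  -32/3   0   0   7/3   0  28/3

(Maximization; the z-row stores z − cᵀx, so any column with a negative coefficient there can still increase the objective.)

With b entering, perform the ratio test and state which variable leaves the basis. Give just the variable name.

s2

Ratios: row 1 (s1): (40/3)/(19/3) = 40/19; row 2 (s2): 10/10 = 1; row 3 (c): entry -2/3 ≤ 0, skip; row 4 (s4): entry -7/3 ≤ 0, skip.
Minimum ratio 1 is in the s2 row, so s2 leaves.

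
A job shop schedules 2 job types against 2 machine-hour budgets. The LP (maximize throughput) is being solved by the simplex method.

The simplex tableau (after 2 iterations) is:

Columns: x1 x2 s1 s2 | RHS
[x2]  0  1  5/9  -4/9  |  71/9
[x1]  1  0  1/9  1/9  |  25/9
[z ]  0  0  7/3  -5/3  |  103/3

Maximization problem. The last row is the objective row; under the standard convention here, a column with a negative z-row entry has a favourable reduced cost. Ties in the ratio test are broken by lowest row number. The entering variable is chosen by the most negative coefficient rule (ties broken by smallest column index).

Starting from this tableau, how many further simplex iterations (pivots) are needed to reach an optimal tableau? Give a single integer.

pivot: s2 in, x1 out → z = 76
No improving column remains; optimal.

1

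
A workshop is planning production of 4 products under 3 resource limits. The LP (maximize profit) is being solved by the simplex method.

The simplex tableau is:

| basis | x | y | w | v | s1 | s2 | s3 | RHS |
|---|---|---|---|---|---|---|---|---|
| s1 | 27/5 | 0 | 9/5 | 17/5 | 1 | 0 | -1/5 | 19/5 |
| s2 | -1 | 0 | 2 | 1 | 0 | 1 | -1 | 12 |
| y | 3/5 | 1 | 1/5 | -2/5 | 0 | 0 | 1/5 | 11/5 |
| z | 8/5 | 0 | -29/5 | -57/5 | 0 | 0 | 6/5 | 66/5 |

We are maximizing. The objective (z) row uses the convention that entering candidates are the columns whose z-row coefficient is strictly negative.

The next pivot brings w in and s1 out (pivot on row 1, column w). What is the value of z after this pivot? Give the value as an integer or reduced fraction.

Minimum ratio for w: (19/5)/(9/5) = 19/9.
z changes by −(z-row coeff of w)·ratio = −(-29/5)·(19/9) = 551/45.
New z = 66/5 + (551/45) = 229/9.

229/9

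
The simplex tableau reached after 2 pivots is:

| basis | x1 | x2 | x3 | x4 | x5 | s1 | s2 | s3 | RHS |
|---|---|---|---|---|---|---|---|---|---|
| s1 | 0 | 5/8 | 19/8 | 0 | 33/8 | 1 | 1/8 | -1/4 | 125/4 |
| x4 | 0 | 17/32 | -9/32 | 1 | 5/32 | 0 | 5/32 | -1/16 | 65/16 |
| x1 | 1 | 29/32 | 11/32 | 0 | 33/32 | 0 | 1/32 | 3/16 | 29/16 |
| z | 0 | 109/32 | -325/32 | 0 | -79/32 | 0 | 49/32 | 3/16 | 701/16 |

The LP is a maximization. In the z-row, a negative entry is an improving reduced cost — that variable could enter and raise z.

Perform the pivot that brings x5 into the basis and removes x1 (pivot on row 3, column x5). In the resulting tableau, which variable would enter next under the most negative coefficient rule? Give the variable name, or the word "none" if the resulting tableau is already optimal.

Pivot element 33/32. New z-row = old z-row − (-79/32)·(row 3/(33/32)).
Updated z-row coefficients: x1: 79/33, x2: 184/33, x3: -28/3, x4: 0, x5: 0, s1: 0, s2: 53/33, s3: 7/11.
The most negative is -28/3 in column x3, so x3 would enter next.

x3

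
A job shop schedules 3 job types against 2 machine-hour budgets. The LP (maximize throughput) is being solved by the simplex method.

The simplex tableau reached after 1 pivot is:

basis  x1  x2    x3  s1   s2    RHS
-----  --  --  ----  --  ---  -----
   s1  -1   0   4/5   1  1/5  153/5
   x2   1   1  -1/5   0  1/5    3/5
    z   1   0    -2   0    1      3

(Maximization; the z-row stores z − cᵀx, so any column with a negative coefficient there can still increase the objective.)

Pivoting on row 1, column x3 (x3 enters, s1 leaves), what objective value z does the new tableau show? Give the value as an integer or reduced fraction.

159/2

Minimum ratio for x3: (153/5)/(4/5) = 153/4.
z changes by −(z-row coeff of x3)·ratio = −(-2)·(153/4) = 153/2.
New z = 3 + (153/2) = 159/2.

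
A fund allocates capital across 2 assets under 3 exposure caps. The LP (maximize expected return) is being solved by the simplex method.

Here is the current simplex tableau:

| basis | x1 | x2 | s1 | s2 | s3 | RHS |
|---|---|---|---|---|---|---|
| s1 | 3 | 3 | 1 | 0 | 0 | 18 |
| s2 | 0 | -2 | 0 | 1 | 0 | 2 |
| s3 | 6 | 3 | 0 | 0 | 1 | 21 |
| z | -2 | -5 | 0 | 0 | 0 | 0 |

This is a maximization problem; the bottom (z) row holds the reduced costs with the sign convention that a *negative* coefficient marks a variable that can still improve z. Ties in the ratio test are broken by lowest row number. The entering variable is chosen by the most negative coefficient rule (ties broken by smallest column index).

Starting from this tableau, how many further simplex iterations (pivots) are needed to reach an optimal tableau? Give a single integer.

pivot: x2 in, s1 out → z = 30
No improving column remains; optimal.

1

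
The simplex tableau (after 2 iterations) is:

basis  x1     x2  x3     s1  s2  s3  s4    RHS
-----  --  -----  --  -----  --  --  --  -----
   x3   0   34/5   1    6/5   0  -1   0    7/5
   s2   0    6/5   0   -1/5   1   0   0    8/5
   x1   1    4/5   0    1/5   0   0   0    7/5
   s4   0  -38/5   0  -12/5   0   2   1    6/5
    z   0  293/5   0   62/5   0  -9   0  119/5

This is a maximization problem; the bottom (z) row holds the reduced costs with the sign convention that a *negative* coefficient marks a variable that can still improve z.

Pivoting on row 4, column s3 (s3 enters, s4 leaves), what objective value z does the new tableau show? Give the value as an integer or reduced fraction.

146/5

Minimum ratio for s3: (6/5)/2 = 3/5.
z changes by −(z-row coeff of s3)·ratio = −(-9)·(3/5) = 27/5.
New z = 119/5 + (27/5) = 146/5.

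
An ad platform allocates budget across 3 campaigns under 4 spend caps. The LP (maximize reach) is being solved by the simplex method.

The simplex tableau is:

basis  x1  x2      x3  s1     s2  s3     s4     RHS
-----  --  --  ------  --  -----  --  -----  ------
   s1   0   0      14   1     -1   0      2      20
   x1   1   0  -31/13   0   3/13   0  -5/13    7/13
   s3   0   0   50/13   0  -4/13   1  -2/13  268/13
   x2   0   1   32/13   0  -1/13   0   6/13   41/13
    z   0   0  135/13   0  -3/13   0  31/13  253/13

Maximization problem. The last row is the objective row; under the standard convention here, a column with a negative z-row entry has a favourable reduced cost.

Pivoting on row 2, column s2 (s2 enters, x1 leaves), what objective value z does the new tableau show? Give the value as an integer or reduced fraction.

20

Minimum ratio for s2: (7/13)/(3/13) = 7/3.
z changes by −(z-row coeff of s2)·ratio = −(-3/13)·(7/3) = 7/13.
New z = 253/13 + (7/13) = 20.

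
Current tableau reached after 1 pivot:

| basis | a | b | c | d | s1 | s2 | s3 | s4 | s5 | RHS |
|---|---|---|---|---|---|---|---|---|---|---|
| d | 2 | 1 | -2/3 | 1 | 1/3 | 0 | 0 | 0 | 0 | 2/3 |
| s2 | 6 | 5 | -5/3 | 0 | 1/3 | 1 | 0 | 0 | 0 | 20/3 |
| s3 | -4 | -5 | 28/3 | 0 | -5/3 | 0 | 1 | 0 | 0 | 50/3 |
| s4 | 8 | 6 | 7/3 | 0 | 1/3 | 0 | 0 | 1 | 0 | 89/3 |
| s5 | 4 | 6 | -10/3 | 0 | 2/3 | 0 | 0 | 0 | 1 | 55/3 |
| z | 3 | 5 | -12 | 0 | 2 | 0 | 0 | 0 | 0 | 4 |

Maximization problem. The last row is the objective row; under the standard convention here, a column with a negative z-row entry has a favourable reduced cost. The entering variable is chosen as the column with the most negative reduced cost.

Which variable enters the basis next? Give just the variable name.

c

Objective-row coefficients: a: 3, b: 5, c: -12, d: 0, s1: 2, s2: 0, s3: 0, s4: 0, s5: 0.
The most negative is -12 in column c, so c enters.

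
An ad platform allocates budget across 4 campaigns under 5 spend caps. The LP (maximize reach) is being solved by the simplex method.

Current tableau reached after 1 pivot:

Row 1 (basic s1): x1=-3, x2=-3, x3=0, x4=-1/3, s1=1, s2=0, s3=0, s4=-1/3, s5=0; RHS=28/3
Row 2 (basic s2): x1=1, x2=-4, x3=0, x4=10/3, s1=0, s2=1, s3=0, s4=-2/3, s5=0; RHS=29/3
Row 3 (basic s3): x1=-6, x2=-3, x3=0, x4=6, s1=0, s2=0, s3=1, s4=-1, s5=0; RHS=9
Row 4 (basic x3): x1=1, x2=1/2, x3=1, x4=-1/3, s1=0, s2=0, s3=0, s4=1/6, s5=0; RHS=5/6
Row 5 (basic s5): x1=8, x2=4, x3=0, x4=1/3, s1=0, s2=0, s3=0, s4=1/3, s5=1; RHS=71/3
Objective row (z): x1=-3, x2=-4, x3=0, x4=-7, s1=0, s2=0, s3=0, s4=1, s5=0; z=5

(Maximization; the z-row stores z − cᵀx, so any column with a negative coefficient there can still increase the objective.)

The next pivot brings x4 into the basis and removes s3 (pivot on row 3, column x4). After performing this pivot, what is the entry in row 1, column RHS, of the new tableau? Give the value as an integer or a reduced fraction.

59/6

Pivot element is row 3, column x4: 6.
Normalize row 3: new (row 3, RHS) = 9/6 = 3/2.
row 1 ← row 1 − (-1/3)·(new row 3): 28/3 − (-1/3)·(3/2) = 59/6.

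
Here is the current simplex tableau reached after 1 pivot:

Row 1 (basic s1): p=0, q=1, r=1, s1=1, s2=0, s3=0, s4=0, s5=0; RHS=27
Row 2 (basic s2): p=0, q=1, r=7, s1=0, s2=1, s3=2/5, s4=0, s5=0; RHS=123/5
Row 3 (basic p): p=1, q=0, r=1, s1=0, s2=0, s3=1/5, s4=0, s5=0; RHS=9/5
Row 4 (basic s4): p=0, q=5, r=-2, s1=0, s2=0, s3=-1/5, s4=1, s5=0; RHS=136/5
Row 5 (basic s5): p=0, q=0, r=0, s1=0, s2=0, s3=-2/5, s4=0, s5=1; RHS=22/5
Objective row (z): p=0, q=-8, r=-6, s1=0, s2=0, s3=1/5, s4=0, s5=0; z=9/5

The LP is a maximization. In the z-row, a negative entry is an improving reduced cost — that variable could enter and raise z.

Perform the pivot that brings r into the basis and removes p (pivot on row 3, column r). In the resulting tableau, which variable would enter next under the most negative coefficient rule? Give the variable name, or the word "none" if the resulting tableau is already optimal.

q

Pivot element 1. New z-row = old z-row − (-6)·(row 3/1).
Updated z-row coefficients: p: 6, q: -8, r: 0, s1: 0, s2: 0, s3: 7/5, s4: 0, s5: 0.
The most negative is -8 in column q, so q would enter next.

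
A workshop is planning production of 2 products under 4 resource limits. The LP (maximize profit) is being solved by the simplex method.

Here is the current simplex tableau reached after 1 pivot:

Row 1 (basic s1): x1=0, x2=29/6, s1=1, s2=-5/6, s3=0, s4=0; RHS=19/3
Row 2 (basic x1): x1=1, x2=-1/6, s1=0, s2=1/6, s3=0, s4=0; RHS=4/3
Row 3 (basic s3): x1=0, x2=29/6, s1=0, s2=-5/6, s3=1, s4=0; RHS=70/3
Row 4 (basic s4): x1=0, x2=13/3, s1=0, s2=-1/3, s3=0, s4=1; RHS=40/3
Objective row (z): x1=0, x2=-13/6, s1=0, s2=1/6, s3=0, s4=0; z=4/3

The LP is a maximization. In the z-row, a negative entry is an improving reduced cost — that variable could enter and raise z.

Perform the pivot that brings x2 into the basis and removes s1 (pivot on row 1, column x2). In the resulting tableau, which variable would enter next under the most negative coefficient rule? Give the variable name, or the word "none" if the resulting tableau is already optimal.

s2

Pivot element 29/6. New z-row = old z-row − (-13/6)·(row 1/(29/6)).
Updated z-row coefficients: x1: 0, x2: 0, s1: 13/29, s2: -6/29, s3: 0, s4: 0.
The most negative is -6/29 in column s2, so s2 would enter next.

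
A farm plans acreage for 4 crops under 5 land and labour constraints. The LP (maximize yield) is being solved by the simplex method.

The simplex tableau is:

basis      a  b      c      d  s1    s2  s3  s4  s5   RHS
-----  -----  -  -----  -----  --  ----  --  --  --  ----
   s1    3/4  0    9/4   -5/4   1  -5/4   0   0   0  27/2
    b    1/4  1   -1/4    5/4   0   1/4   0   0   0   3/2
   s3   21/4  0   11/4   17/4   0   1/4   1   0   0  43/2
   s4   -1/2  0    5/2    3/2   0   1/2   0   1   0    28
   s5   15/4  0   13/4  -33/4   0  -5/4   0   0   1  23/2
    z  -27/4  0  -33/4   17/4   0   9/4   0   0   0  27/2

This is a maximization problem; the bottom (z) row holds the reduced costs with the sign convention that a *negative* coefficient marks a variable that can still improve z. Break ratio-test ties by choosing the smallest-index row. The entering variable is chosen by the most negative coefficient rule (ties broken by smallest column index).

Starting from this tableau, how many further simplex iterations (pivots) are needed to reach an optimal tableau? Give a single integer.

pivot: c in, s5 out → z = 555/13
pivot: d in, s3 out → z = 8787/146
No improving column remains; optimal.

2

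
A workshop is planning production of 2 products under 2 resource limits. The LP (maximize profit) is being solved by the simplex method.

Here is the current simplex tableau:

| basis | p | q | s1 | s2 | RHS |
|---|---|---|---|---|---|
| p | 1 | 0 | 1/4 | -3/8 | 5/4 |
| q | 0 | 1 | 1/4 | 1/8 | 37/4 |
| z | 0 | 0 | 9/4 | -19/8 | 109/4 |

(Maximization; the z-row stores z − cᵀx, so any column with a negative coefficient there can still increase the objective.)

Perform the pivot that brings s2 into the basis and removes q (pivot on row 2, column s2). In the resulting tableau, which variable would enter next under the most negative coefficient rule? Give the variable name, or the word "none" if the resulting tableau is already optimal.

Pivot element 1/8. New z-row = old z-row − (-19/8)·(row 2/(1/8)).
Updated z-row coefficients: p: 0, q: 19, s1: 7, s2: 0.
No coefficient is strictly negative; the tableau after this pivot is optimal.

none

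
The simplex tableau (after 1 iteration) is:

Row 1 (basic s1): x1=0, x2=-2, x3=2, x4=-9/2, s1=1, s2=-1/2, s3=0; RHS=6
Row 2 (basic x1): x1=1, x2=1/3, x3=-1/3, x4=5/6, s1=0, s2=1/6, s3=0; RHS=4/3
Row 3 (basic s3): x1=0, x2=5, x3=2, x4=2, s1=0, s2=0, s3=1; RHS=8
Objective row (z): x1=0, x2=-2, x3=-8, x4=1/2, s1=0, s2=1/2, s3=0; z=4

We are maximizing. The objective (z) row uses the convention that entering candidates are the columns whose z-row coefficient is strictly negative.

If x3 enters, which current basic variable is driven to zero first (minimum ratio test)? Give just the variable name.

Ratios: row 1 (s1): 6/2 = 3; row 2 (x1): entry -1/3 ≤ 0, skip; row 3 (s3): 8/2 = 4.
Minimum ratio 3 is in the s1 row, so s1 leaves.

s1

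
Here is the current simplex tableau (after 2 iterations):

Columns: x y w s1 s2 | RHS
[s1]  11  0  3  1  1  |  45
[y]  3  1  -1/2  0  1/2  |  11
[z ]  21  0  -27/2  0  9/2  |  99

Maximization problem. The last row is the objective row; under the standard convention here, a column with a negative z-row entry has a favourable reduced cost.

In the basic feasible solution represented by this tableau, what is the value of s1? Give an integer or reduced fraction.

45

s1 is basic (row 1); its value is the RHS of that row: 45.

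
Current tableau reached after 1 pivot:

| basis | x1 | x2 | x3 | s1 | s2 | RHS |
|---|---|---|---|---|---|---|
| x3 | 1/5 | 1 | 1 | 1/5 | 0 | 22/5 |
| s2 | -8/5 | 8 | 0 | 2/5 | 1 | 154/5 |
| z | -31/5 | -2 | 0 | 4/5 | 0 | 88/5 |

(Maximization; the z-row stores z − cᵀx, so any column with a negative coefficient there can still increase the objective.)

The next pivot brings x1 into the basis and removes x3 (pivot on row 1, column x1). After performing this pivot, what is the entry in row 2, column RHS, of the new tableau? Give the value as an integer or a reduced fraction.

66

Pivot element is row 1, column x1: 1/5.
Normalize row 1: new (row 1, RHS) = (22/5)/(1/5) = 22.
row 2 ← row 2 − (-8/5)·(new row 1): 154/5 − (-8/5)·22 = 66.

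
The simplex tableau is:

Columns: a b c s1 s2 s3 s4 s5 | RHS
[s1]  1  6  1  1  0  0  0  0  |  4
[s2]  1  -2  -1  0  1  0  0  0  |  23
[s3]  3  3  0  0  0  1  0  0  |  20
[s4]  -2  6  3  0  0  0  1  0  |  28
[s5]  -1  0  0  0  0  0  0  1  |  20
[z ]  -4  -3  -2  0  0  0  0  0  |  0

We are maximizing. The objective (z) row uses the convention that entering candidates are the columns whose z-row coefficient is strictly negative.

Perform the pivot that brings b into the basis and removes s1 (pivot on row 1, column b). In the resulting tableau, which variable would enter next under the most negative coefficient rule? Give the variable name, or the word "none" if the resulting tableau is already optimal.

Pivot element 6. New z-row = old z-row − (-3)·(row 1/6).
Updated z-row coefficients: a: -7/2, b: 0, c: -3/2, s1: 1/2, s2: 0, s3: 0, s4: 0, s5: 0.
The most negative is -7/2 in column a, so a would enter next.

a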